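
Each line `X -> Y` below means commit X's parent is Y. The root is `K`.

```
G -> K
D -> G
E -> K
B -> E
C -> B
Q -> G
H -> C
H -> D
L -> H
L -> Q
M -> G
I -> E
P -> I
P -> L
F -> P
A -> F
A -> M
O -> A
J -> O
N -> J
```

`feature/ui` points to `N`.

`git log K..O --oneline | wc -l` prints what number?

14

Reachable from O: {A, B, C, D, E, F, G, H, I, K, L, M, O, P, Q}.
Reachable from K: {K}.
In O's history but not K's: {A, B, C, D, E, F, G, H, I, L, M, O, P, Q} — 14 commits.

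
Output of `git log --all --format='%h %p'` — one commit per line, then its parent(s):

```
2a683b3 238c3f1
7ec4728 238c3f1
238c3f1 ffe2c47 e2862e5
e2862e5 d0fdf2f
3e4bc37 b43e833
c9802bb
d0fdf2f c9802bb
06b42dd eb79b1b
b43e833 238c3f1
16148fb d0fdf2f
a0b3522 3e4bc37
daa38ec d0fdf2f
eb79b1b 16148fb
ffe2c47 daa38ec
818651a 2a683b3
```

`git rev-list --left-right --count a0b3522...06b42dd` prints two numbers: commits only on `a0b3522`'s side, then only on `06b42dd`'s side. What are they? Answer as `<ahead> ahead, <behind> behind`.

7 ahead, 3 behind

Reachable from a0b3522: {238c3f1, 3e4bc37, a0b3522, b43e833, c9802bb, d0fdf2f, daa38ec, e2862e5, ffe2c47}.
Reachable from 06b42dd: {06b42dd, 16148fb, c9802bb, d0fdf2f, eb79b1b}.
Only in a0b3522's history (ahead): {238c3f1, 3e4bc37, a0b3522, b43e833, daa38ec, e2862e5, ffe2c47} — 7.
Only in 06b42dd's history (behind): {06b42dd, 16148fb, eb79b1b} — 3.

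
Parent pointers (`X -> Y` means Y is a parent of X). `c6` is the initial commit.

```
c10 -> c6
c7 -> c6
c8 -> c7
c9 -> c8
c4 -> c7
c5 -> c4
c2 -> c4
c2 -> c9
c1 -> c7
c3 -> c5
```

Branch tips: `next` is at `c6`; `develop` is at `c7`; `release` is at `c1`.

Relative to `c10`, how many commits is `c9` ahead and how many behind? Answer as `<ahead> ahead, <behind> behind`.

3 ahead, 1 behind

Reachable from c9: {c6, c7, c8, c9}.
Reachable from c10: {c10, c6}.
Only in c9's history (ahead): {c7, c8, c9} — 3.
Only in c10's history (behind): {c10} — 1.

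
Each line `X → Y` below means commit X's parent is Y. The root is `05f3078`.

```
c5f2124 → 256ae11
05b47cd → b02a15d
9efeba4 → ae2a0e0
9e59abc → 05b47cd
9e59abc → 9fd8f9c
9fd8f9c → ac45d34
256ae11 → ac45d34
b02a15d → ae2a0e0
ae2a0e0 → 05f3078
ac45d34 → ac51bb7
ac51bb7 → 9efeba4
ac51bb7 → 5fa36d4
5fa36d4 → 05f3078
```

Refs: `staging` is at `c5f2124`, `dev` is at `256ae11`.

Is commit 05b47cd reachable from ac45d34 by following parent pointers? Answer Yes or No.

Ancestors of ac45d34: {05f3078, 5fa36d4, 9efeba4, ac45d34, ac51bb7, ae2a0e0}.
05b47cd is not in that set, so it is not an ancestor of ac45d34.

No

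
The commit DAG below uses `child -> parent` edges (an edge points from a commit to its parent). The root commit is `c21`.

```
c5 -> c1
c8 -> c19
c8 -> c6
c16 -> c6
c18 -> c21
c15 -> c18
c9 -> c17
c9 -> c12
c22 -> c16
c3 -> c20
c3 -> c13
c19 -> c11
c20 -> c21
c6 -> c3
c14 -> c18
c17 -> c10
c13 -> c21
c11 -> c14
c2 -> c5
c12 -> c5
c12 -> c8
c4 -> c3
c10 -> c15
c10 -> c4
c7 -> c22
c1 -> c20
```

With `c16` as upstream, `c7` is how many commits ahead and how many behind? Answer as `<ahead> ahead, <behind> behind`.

Reachable from c7: {c13, c16, c20, c21, c22, c3, c6, c7}.
Reachable from c16: {c13, c16, c20, c21, c3, c6}.
Only in c7's history (ahead): {c22, c7} — 2.
Only in c16's history (behind): {} — 0.

2 ahead, 0 behind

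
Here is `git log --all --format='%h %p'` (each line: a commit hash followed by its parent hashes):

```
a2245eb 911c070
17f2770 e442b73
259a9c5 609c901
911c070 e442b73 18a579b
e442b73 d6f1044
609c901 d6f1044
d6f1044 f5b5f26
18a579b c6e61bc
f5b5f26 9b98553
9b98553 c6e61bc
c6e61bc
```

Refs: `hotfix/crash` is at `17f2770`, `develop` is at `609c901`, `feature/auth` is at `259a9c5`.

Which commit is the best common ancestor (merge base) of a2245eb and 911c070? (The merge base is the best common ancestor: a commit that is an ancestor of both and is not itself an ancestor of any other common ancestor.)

911c070

Ancestors of a2245eb: {18a579b, 911c070, 9b98553, a2245eb, c6e61bc, d6f1044, e442b73, f5b5f26}.
Ancestors of 911c070: {18a579b, 911c070, 9b98553, c6e61bc, d6f1044, e442b73, f5b5f26}.
Common ancestors: {18a579b, 911c070, 9b98553, c6e61bc, d6f1044, e442b73, f5b5f26}.
Among these, 911c070 is not an ancestor of any other common ancestor — it is the merge base.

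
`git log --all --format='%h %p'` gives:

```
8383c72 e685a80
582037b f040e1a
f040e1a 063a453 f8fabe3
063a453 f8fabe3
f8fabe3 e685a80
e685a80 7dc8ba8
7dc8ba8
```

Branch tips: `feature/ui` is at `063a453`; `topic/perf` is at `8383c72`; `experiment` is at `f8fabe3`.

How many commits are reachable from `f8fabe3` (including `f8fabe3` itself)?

Walking parent pointers from f8fabe3: reachable set = {7dc8ba8, e685a80, f8fabe3}.
That is 3 commits.

3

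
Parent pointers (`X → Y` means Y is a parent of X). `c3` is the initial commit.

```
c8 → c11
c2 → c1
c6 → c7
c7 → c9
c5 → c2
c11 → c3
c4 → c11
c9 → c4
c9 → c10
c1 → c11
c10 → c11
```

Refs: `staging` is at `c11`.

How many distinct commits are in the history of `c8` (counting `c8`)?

Walking parent pointers from c8: reachable set = {c11, c3, c8}.
That is 3 commits.

3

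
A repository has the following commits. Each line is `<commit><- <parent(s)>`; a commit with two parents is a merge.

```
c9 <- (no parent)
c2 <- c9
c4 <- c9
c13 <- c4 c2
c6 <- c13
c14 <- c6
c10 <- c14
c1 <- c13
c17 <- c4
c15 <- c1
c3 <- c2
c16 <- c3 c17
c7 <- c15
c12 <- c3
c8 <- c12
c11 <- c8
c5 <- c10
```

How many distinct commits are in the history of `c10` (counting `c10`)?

Walking parent pointers from c10: reachable set = {c10, c13, c14, c2, c4, c6, c9}.
That is 7 commits.

7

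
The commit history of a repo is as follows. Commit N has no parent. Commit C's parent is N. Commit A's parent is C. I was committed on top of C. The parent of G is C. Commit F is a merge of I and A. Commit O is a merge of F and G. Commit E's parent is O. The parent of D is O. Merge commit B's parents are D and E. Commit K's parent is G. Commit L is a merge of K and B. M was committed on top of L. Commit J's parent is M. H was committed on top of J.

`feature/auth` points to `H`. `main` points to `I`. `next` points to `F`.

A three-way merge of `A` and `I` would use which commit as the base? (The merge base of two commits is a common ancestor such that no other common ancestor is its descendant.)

C

Ancestors of A: {A, C, N}.
Ancestors of I: {C, I, N}.
Common ancestors: {C, N}.
Among these, C is not an ancestor of any other common ancestor — it is the merge base.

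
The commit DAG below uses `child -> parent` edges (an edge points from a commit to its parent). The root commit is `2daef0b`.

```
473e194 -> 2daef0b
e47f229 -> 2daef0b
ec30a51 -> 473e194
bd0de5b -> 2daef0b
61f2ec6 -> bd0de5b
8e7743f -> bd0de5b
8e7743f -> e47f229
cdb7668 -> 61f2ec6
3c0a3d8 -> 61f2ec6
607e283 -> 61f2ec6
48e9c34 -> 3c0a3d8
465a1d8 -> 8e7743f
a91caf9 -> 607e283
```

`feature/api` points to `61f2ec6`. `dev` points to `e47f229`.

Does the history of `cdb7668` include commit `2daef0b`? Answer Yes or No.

Ancestors of cdb7668 (commits reachable by following parents): {2daef0b, 61f2ec6, bd0de5b, cdb7668}.
2daef0b is in that set, so it is an ancestor of cdb7668.

Yes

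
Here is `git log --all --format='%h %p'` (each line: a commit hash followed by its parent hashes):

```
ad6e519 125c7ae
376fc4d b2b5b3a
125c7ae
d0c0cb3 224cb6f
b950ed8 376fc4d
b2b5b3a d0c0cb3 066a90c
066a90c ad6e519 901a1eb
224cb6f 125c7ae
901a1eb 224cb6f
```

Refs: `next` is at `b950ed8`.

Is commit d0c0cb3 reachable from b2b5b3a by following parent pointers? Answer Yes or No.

Yes

Ancestors of b2b5b3a (commits reachable by following parents): {066a90c, 125c7ae, 224cb6f, 901a1eb, ad6e519, b2b5b3a, d0c0cb3}.
d0c0cb3 is in that set, so it is an ancestor of b2b5b3a.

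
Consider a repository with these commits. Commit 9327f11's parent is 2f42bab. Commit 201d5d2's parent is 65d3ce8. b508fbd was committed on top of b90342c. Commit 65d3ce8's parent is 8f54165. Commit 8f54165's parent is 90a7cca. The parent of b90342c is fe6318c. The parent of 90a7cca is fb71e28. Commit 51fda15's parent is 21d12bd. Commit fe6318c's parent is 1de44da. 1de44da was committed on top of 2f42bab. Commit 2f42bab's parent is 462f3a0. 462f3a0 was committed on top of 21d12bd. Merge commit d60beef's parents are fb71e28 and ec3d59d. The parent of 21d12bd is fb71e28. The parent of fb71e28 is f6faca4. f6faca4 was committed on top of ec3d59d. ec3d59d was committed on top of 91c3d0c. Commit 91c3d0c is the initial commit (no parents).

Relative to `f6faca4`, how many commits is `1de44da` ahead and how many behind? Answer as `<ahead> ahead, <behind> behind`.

5 ahead, 0 behind

Reachable from 1de44da: {1de44da, 21d12bd, 2f42bab, 462f3a0, 91c3d0c, ec3d59d, f6faca4, fb71e28}.
Reachable from f6faca4: {91c3d0c, ec3d59d, f6faca4}.
Only in 1de44da's history (ahead): {1de44da, 21d12bd, 2f42bab, 462f3a0, fb71e28} — 5.
Only in f6faca4's history (behind): {} — 0.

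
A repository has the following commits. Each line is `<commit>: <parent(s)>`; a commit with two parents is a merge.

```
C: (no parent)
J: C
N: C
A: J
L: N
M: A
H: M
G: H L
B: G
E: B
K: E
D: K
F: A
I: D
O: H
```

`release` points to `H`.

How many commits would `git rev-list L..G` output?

5

Reachable from G: {A, C, G, H, J, L, M, N}.
Reachable from L: {C, L, N}.
In G's history but not L's: {A, G, H, J, M} — 5 commits.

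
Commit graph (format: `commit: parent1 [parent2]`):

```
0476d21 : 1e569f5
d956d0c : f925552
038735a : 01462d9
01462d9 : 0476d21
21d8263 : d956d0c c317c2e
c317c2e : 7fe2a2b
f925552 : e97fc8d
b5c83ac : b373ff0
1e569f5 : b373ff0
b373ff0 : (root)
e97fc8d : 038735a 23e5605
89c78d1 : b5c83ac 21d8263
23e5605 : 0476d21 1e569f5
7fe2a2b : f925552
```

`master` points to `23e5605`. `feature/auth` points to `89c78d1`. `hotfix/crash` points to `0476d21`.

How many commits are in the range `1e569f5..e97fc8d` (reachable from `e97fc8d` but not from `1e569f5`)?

5

Reachable from e97fc8d: {01462d9, 038735a, 0476d21, 1e569f5, 23e5605, b373ff0, e97fc8d}.
Reachable from 1e569f5: {1e569f5, b373ff0}.
In e97fc8d's history but not 1e569f5's: {01462d9, 038735a, 0476d21, 23e5605, e97fc8d} — 5 commits.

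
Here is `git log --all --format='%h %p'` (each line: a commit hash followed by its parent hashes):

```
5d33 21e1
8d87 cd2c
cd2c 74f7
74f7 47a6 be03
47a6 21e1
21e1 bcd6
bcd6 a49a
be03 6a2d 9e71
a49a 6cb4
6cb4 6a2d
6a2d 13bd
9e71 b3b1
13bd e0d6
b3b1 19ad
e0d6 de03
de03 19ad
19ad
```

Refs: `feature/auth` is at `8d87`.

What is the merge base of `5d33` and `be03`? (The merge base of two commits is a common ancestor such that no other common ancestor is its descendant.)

6a2d

Ancestors of 5d33: {13bd, 19ad, 21e1, 5d33, 6a2d, 6cb4, a49a, bcd6, de03, e0d6}.
Ancestors of be03: {13bd, 19ad, 6a2d, 9e71, b3b1, be03, de03, e0d6}.
Common ancestors: {13bd, 19ad, 6a2d, de03, e0d6}.
Among these, 6a2d is not an ancestor of any other common ancestor — it is the merge base.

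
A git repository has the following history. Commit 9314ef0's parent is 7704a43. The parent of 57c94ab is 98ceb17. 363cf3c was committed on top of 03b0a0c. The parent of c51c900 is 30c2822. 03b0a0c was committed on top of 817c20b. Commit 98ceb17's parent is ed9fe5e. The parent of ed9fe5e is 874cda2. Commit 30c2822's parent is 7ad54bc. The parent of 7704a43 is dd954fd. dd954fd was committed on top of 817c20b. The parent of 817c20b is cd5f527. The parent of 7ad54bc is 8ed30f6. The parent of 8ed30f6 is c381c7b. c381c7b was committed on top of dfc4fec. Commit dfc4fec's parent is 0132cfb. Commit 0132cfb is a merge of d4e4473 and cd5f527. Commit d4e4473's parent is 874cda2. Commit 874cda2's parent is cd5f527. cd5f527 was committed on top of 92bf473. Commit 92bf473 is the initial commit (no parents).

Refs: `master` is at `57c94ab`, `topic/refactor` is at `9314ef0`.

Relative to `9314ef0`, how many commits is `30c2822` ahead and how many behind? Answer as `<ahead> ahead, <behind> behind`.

Reachable from 30c2822: {0132cfb, 30c2822, 7ad54bc, 874cda2, 8ed30f6, 92bf473, c381c7b, cd5f527, d4e4473, dfc4fec}.
Reachable from 9314ef0: {7704a43, 817c20b, 92bf473, 9314ef0, cd5f527, dd954fd}.
Only in 30c2822's history (ahead): {0132cfb, 30c2822, 7ad54bc, 874cda2, 8ed30f6, c381c7b, d4e4473, dfc4fec} — 8.
Only in 9314ef0's history (behind): {7704a43, 817c20b, 9314ef0, dd954fd} — 4.

8 ahead, 4 behind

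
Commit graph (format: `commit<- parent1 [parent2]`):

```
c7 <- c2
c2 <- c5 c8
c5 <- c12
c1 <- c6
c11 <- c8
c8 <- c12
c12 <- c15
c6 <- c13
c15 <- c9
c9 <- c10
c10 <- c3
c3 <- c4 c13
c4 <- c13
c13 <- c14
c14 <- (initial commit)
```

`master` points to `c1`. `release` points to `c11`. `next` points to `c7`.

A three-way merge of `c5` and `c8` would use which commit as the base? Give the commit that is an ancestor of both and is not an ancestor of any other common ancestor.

Ancestors of c5: {c10, c12, c13, c14, c15, c3, c4, c5, c9}.
Ancestors of c8: {c10, c12, c13, c14, c15, c3, c4, c8, c9}.
Common ancestors: {c10, c12, c13, c14, c15, c3, c4, c9}.
Among these, c12 is not an ancestor of any other common ancestor — it is the merge base.

c12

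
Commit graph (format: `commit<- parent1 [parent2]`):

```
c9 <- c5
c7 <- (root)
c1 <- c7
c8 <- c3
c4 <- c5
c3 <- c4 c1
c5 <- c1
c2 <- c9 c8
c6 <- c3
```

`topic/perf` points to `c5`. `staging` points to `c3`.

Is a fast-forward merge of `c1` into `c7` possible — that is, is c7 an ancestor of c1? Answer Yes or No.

Yes

A fast-forward from c7 to c1 is possible iff c7 is an ancestor of c1.
Ancestors of c1: {c1, c7}.
c7 is among them, so fast-forward is possible.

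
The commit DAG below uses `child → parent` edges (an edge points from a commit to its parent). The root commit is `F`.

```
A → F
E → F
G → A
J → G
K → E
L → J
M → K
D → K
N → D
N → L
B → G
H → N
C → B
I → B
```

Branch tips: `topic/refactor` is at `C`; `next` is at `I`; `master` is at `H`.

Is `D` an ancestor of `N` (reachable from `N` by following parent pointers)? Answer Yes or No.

Ancestors of N (commits reachable by following parents): {A, D, E, F, G, J, K, L, N}.
D is in that set, so it is an ancestor of N.

Yes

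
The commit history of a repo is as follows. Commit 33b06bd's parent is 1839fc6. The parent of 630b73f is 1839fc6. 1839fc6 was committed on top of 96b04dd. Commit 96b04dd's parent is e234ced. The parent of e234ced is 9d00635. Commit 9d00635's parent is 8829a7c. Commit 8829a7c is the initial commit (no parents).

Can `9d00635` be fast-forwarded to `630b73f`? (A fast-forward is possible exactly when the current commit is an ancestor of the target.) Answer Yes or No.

A fast-forward from 9d00635 to 630b73f is possible iff 9d00635 is an ancestor of 630b73f.
Ancestors of 630b73f: {1839fc6, 630b73f, 8829a7c, 96b04dd, 9d00635, e234ced}.
9d00635 is among them, so fast-forward is possible.

Yes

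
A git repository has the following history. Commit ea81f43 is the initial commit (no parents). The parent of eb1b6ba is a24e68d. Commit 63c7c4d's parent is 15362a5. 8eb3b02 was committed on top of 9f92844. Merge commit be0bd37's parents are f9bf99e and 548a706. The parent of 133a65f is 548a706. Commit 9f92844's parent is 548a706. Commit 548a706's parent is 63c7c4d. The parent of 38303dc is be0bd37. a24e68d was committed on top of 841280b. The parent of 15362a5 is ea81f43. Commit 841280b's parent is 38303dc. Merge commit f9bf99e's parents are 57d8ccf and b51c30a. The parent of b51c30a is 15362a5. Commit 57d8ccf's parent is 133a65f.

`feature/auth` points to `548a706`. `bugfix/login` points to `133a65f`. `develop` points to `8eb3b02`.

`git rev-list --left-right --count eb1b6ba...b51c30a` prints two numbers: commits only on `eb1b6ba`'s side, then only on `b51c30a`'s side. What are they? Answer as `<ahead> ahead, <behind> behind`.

Reachable from eb1b6ba: {133a65f, 15362a5, 38303dc, 548a706, 57d8ccf, 63c7c4d, 841280b, a24e68d, b51c30a, be0bd37, ea81f43, eb1b6ba, f9bf99e}.
Reachable from b51c30a: {15362a5, b51c30a, ea81f43}.
Only in eb1b6ba's history (ahead): {133a65f, 38303dc, 548a706, 57d8ccf, 63c7c4d, 841280b, a24e68d, be0bd37, eb1b6ba, f9bf99e} — 10.
Only in b51c30a's history (behind): {} — 0.

10 ahead, 0 behind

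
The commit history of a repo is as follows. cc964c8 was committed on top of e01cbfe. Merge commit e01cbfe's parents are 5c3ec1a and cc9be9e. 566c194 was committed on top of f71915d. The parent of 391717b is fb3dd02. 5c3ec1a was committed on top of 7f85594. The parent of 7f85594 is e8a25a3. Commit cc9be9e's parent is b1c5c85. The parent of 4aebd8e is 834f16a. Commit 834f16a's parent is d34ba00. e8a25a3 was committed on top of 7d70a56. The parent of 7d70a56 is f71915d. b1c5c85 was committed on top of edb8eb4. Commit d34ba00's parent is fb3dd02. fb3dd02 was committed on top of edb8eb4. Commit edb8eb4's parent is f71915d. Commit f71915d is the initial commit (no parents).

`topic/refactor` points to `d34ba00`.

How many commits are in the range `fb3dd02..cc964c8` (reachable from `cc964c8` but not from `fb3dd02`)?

Reachable from cc964c8: {5c3ec1a, 7d70a56, 7f85594, b1c5c85, cc964c8, cc9be9e, e01cbfe, e8a25a3, edb8eb4, f71915d}.
Reachable from fb3dd02: {edb8eb4, f71915d, fb3dd02}.
In cc964c8's history but not fb3dd02's: {5c3ec1a, 7d70a56, 7f85594, b1c5c85, cc964c8, cc9be9e, e01cbfe, e8a25a3} — 8 commits.

8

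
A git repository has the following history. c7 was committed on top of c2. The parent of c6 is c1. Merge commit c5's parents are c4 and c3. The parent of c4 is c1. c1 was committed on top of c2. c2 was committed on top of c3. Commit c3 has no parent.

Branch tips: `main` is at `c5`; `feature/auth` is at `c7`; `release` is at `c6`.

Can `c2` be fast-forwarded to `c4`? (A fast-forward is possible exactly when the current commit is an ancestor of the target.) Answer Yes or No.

Yes

A fast-forward from c2 to c4 is possible iff c2 is an ancestor of c4.
Ancestors of c4: {c1, c2, c3, c4}.
c2 is among them, so fast-forward is possible.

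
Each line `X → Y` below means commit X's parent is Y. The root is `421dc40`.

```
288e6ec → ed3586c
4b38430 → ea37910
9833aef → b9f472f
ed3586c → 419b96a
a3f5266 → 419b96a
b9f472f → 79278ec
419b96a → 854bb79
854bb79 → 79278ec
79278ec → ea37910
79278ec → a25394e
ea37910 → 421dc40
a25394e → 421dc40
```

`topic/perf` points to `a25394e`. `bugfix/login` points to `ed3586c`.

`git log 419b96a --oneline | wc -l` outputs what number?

6

Walking parent pointers from 419b96a: reachable set = {419b96a, 421dc40, 79278ec, 854bb79, a25394e, ea37910}.
That is 6 commits.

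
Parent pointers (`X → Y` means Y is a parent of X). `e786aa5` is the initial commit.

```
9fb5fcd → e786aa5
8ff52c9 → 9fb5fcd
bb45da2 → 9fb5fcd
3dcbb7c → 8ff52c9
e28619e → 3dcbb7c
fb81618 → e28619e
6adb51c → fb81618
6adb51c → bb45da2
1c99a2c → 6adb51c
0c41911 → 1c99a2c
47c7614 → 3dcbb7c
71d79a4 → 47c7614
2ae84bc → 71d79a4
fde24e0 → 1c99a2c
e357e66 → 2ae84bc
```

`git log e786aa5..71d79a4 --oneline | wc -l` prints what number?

Reachable from 71d79a4: {3dcbb7c, 47c7614, 71d79a4, 8ff52c9, 9fb5fcd, e786aa5}.
Reachable from e786aa5: {e786aa5}.
In 71d79a4's history but not e786aa5's: {3dcbb7c, 47c7614, 71d79a4, 8ff52c9, 9fb5fcd} — 5 commits.

5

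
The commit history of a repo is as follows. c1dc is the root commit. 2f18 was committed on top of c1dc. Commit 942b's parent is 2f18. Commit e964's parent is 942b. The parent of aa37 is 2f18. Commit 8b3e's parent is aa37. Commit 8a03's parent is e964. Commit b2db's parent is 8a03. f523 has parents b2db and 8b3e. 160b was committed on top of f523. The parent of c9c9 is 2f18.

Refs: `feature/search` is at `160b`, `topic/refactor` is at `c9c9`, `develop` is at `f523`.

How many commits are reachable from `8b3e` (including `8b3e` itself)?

4

Walking parent pointers from 8b3e: reachable set = {2f18, 8b3e, aa37, c1dc}.
That is 4 commits.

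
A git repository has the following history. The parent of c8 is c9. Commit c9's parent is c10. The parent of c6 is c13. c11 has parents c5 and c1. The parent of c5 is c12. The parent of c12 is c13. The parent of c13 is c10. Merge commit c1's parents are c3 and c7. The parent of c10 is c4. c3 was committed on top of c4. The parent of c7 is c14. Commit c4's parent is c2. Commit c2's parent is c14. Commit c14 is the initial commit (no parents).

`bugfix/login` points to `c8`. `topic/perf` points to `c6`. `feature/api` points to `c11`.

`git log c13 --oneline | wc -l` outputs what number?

Walking parent pointers from c13: reachable set = {c10, c13, c14, c2, c4}.
That is 5 commits.

5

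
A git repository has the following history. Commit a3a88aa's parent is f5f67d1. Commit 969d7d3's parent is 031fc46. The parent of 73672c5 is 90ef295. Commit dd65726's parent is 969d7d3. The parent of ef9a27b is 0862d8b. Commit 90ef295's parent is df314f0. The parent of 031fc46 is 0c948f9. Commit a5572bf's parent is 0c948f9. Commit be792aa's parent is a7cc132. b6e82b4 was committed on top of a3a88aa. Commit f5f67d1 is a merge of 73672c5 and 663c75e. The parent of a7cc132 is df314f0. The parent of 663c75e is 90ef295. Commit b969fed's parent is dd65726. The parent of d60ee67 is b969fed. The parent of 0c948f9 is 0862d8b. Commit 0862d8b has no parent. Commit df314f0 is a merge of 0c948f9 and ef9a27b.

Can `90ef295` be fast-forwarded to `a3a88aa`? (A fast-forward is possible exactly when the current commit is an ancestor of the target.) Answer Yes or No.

Yes

A fast-forward from 90ef295 to a3a88aa is possible iff 90ef295 is an ancestor of a3a88aa.
Ancestors of a3a88aa: {0862d8b, 0c948f9, 663c75e, 73672c5, 90ef295, a3a88aa, df314f0, ef9a27b, f5f67d1}.
90ef295 is among them, so fast-forward is possible.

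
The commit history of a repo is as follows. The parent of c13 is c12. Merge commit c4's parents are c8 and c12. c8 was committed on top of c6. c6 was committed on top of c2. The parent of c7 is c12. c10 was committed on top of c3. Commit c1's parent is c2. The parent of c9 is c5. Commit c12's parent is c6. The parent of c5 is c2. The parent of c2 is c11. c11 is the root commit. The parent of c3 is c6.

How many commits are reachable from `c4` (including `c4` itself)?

Walking parent pointers from c4: reachable set = {c11, c12, c2, c4, c6, c8}.
That is 6 commits.

6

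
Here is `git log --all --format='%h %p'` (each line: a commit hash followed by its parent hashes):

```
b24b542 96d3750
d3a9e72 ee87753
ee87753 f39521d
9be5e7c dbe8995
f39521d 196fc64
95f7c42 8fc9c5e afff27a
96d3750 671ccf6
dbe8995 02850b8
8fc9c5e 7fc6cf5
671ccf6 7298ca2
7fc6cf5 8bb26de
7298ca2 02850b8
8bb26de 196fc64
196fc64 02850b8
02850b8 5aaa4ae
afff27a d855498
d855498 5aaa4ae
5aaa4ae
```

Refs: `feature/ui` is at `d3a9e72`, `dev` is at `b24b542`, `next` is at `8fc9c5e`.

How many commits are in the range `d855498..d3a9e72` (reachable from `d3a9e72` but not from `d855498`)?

5

Reachable from d3a9e72: {02850b8, 196fc64, 5aaa4ae, d3a9e72, ee87753, f39521d}.
Reachable from d855498: {5aaa4ae, d855498}.
In d3a9e72's history but not d855498's: {02850b8, 196fc64, d3a9e72, ee87753, f39521d} — 5 commits.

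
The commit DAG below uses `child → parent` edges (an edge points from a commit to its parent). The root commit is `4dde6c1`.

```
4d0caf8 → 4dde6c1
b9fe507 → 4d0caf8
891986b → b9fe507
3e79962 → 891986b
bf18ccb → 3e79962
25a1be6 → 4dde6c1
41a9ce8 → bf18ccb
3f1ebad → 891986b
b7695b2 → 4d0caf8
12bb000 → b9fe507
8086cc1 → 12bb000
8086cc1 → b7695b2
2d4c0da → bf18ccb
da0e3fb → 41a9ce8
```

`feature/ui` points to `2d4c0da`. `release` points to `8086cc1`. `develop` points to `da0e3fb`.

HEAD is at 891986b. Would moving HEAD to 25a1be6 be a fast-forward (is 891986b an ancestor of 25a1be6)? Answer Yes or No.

A fast-forward from 891986b to 25a1be6 is possible iff 891986b is an ancestor of 25a1be6.
Ancestors of 25a1be6: {25a1be6, 4dde6c1}.
891986b is not among them, so fast-forward is not possible.

No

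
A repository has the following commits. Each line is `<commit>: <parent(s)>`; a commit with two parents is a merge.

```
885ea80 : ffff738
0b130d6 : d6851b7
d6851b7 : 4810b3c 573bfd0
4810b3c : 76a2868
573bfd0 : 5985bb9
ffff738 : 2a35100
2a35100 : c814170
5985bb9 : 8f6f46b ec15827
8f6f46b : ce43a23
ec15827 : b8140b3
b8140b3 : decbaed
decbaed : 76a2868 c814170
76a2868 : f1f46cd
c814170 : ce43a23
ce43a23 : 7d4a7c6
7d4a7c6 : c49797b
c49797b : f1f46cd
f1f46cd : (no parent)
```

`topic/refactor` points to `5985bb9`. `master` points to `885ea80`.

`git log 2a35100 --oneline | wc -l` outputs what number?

Walking parent pointers from 2a35100: reachable set = {2a35100, 7d4a7c6, c49797b, c814170, ce43a23, f1f46cd}.
That is 6 commits.

6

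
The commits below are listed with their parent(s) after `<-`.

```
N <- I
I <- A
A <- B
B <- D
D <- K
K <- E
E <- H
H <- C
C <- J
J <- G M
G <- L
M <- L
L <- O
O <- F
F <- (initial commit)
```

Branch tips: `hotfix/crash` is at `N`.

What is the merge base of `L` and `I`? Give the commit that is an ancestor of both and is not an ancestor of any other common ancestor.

L

Ancestors of L: {F, L, O}.
Ancestors of I: {A, B, C, D, E, F, G, H, I, J, K, L, M, O}.
Common ancestors: {F, L, O}.
Among these, L is not an ancestor of any other common ancestor — it is the merge base.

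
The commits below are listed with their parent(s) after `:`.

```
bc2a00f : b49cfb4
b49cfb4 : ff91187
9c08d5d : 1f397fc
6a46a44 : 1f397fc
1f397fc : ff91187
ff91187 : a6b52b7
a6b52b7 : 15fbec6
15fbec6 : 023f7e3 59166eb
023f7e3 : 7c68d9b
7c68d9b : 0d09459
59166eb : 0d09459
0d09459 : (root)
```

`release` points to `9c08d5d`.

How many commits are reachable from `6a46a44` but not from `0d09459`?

Reachable from 6a46a44: {023f7e3, 0d09459, 15fbec6, 1f397fc, 59166eb, 6a46a44, 7c68d9b, a6b52b7, ff91187}.
Reachable from 0d09459: {0d09459}.
In 6a46a44's history but not 0d09459's: {023f7e3, 15fbec6, 1f397fc, 59166eb, 6a46a44, 7c68d9b, a6b52b7, ff91187} — 8 commits.

8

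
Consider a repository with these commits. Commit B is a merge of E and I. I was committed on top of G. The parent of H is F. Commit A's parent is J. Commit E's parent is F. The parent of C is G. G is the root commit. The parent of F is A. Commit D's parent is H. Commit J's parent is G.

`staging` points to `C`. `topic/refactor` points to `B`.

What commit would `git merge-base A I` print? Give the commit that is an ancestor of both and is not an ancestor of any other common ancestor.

Ancestors of A: {A, G, J}.
Ancestors of I: {G, I}.
Common ancestors: {G}.
The only common ancestor is G, so it is the merge base.

G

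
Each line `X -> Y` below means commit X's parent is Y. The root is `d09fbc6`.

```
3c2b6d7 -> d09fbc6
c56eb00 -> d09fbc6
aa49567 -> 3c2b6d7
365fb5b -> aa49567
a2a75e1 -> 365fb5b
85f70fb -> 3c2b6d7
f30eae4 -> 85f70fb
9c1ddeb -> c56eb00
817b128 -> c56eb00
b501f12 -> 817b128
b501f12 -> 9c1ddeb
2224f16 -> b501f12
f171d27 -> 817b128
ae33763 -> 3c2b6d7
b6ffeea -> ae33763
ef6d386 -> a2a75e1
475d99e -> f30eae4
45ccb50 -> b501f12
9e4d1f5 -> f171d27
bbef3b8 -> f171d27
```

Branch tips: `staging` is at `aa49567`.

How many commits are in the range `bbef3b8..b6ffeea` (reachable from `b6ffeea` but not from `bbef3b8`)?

Reachable from b6ffeea: {3c2b6d7, ae33763, b6ffeea, d09fbc6}.
Reachable from bbef3b8: {817b128, bbef3b8, c56eb00, d09fbc6, f171d27}.
In b6ffeea's history but not bbef3b8's: {3c2b6d7, ae33763, b6ffeea} — 3 commits.

3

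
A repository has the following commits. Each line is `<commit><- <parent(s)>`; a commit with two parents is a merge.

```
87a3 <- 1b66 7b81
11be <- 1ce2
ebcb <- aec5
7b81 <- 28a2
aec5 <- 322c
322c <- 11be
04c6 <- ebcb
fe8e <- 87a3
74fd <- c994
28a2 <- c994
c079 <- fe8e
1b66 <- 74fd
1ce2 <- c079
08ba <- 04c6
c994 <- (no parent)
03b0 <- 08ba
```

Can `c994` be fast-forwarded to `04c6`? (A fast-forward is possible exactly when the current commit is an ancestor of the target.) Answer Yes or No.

Yes

A fast-forward from c994 to 04c6 is possible iff c994 is an ancestor of 04c6.
Ancestors of 04c6: {04c6, 11be, 1b66, 1ce2, 28a2, 322c, 74fd, 7b81, 87a3, aec5, c079, c994, ebcb, fe8e}.
c994 is among them, so fast-forward is possible.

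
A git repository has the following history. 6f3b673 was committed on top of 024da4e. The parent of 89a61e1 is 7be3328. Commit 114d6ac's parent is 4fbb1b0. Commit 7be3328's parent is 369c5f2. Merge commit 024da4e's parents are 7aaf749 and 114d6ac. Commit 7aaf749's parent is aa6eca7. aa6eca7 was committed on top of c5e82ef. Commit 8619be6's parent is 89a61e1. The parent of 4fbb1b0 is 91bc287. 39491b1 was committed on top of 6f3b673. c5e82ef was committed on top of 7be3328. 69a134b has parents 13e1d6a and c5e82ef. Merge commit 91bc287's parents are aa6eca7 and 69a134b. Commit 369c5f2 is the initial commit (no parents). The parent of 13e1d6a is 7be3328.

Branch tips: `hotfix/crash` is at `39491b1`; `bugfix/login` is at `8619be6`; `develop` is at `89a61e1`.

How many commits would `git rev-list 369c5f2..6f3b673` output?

Reachable from 6f3b673: {024da4e, 114d6ac, 13e1d6a, 369c5f2, 4fbb1b0, 69a134b, 6f3b673, 7aaf749, 7be3328, 91bc287, aa6eca7, c5e82ef}.
Reachable from 369c5f2: {369c5f2}.
In 6f3b673's history but not 369c5f2's: {024da4e, 114d6ac, 13e1d6a, 4fbb1b0, 69a134b, 6f3b673, 7aaf749, 7be3328, 91bc287, aa6eca7, c5e82ef} — 11 commits.

11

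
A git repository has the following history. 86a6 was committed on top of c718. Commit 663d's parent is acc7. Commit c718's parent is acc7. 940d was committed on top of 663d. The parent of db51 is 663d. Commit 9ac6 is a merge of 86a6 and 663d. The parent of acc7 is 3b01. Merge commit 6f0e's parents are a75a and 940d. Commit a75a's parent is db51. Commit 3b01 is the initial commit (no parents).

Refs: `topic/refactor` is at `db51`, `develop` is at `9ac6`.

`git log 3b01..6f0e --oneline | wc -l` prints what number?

6

Reachable from 6f0e: {3b01, 663d, 6f0e, 940d, a75a, acc7, db51}.
Reachable from 3b01: {3b01}.
In 6f0e's history but not 3b01's: {663d, 6f0e, 940d, a75a, acc7, db51} — 6 commits.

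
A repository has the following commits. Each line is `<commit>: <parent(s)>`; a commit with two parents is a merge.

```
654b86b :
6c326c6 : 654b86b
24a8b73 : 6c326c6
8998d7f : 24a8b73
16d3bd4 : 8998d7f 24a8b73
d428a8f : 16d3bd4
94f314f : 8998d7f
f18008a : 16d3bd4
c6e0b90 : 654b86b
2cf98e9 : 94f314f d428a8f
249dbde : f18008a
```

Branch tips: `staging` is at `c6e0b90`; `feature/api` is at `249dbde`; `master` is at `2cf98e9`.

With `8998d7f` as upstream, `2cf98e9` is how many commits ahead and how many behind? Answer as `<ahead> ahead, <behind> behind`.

4 ahead, 0 behind

Reachable from 2cf98e9: {16d3bd4, 24a8b73, 2cf98e9, 654b86b, 6c326c6, 8998d7f, 94f314f, d428a8f}.
Reachable from 8998d7f: {24a8b73, 654b86b, 6c326c6, 8998d7f}.
Only in 2cf98e9's history (ahead): {16d3bd4, 2cf98e9, 94f314f, d428a8f} — 4.
Only in 8998d7f's history (behind): {} — 0.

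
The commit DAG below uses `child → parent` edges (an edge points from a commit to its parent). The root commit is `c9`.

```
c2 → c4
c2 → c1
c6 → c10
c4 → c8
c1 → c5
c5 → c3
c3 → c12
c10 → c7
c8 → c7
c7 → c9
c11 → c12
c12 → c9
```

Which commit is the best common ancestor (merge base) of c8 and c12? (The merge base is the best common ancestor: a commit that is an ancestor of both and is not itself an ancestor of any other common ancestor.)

c9

Ancestors of c8: {c7, c8, c9}.
Ancestors of c12: {c12, c9}.
Common ancestors: {c9}.
The only common ancestor is c9, so it is the merge base.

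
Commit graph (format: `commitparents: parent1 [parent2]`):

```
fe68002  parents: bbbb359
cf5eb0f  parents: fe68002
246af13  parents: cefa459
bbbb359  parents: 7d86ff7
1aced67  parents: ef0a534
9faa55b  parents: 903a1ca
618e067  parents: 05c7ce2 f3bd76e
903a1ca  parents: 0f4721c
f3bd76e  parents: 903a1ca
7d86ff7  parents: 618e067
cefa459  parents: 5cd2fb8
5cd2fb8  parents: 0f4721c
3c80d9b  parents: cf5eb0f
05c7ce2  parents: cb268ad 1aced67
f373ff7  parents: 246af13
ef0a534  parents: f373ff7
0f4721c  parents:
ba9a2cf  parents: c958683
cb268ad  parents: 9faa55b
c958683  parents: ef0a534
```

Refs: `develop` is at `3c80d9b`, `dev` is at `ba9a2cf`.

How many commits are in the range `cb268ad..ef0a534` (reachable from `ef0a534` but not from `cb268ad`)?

Reachable from ef0a534: {0f4721c, 246af13, 5cd2fb8, cefa459, ef0a534, f373ff7}.
Reachable from cb268ad: {0f4721c, 903a1ca, 9faa55b, cb268ad}.
In ef0a534's history but not cb268ad's: {246af13, 5cd2fb8, cefa459, ef0a534, f373ff7} — 5 commits.

5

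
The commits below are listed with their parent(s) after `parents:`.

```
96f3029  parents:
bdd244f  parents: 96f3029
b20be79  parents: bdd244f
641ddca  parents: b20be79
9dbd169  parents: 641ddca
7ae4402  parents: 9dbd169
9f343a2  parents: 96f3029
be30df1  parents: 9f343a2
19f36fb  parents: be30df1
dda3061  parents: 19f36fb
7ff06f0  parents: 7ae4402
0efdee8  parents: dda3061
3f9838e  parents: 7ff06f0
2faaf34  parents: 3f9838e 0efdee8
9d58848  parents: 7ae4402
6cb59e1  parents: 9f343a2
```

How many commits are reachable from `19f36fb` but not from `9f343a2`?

2

Reachable from 19f36fb: {19f36fb, 96f3029, 9f343a2, be30df1}.
Reachable from 9f343a2: {96f3029, 9f343a2}.
In 19f36fb's history but not 9f343a2's: {19f36fb, be30df1} — 2 commits.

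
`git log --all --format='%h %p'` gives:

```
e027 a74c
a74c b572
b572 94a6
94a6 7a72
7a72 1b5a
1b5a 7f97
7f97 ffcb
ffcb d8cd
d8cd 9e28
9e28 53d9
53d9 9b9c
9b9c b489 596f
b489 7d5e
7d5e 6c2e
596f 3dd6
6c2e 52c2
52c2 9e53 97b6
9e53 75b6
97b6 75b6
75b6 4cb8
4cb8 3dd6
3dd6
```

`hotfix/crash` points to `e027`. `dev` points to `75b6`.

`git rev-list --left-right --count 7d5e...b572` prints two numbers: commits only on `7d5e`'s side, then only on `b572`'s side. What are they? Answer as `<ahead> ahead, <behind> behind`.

Reachable from 7d5e: {3dd6, 4cb8, 52c2, 6c2e, 75b6, 7d5e, 97b6, 9e53}.
Reachable from b572: {1b5a, 3dd6, 4cb8, 52c2, 53d9, 596f, 6c2e, 75b6, 7a72, 7d5e, 7f97, 94a6, 97b6, 9b9c, 9e28, 9e53, b489, b572, d8cd, ffcb}.
Only in 7d5e's history (ahead): {} — 0.
Only in b572's history (behind): {1b5a, 53d9, 596f, 7a72, 7f97, 94a6, 9b9c, 9e28, b489, b572, d8cd, ffcb} — 12.

0 ahead, 12 behind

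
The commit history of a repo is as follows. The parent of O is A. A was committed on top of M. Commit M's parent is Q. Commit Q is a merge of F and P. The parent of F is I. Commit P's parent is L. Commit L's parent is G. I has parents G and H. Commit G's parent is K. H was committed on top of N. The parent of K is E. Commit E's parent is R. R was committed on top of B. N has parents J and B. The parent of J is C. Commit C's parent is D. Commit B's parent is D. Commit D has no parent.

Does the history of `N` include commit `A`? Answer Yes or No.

Ancestors of N: {B, C, D, J, N}.
A is not in that set, so it is not an ancestor of N.

No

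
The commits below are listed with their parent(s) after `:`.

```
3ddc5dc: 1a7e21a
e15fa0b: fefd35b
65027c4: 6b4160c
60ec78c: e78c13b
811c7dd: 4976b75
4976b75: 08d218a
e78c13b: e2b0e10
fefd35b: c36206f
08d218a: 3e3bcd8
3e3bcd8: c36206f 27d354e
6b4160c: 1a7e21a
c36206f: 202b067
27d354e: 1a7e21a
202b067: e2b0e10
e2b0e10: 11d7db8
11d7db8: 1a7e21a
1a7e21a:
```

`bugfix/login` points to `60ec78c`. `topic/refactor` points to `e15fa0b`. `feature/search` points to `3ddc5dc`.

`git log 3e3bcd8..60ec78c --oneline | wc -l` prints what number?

Reachable from 60ec78c: {11d7db8, 1a7e21a, 60ec78c, e2b0e10, e78c13b}.
Reachable from 3e3bcd8: {11d7db8, 1a7e21a, 202b067, 27d354e, 3e3bcd8, c36206f, e2b0e10}.
In 60ec78c's history but not 3e3bcd8's: {60ec78c, e78c13b} — 2 commits.

2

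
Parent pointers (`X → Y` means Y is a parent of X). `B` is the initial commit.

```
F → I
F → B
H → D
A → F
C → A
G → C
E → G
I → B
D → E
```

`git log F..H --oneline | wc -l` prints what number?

Reachable from H: {A, B, C, D, E, F, G, H, I}.
Reachable from F: {B, F, I}.
In H's history but not F's: {A, C, D, E, G, H} — 6 commits.

6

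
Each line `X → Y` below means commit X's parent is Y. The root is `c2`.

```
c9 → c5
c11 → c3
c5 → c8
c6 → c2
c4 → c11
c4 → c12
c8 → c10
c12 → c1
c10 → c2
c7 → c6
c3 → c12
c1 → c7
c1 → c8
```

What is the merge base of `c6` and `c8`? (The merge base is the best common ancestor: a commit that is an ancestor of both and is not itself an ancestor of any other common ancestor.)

c2

Ancestors of c6: {c2, c6}.
Ancestors of c8: {c10, c2, c8}.
Common ancestors: {c2}.
The only common ancestor is c2, so it is the merge base.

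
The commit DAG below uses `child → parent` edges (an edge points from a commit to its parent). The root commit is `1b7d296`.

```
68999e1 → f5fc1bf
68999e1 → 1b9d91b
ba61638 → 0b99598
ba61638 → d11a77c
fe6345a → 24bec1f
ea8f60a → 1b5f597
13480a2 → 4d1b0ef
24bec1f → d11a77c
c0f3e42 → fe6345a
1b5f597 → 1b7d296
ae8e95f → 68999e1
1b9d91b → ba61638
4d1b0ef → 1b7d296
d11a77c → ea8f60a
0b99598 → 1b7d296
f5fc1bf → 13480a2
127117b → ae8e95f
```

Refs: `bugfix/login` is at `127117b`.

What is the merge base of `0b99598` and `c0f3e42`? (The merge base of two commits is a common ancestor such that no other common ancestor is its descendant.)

1b7d296

Ancestors of 0b99598: {0b99598, 1b7d296}.
Ancestors of c0f3e42: {1b5f597, 1b7d296, 24bec1f, c0f3e42, d11a77c, ea8f60a, fe6345a}.
Common ancestors: {1b7d296}.
The only common ancestor is 1b7d296, so it is the merge base.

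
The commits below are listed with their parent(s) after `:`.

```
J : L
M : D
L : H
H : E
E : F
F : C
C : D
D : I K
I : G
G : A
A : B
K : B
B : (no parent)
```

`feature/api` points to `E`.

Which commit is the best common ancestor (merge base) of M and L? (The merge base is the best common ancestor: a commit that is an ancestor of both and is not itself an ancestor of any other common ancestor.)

D

Ancestors of M: {A, B, D, G, I, K, M}.
Ancestors of L: {A, B, C, D, E, F, G, H, I, K, L}.
Common ancestors: {A, B, D, G, I, K}.
Among these, D is not an ancestor of any other common ancestor — it is the merge base.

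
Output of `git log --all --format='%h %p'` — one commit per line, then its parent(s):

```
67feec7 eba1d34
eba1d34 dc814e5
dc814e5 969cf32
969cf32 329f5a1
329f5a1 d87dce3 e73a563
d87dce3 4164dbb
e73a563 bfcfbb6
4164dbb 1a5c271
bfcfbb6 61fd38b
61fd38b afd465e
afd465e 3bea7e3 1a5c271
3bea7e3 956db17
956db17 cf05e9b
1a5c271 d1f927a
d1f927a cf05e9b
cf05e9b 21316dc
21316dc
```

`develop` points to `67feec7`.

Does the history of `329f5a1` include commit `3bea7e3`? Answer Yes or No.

Ancestors of 329f5a1 (commits reachable by following parents): {1a5c271, 21316dc, 329f5a1, 3bea7e3, 4164dbb, 61fd38b, 956db17, afd465e, bfcfbb6, cf05e9b, d1f927a, d87dce3, e73a563}.
3bea7e3 is in that set, so it is an ancestor of 329f5a1.

Yes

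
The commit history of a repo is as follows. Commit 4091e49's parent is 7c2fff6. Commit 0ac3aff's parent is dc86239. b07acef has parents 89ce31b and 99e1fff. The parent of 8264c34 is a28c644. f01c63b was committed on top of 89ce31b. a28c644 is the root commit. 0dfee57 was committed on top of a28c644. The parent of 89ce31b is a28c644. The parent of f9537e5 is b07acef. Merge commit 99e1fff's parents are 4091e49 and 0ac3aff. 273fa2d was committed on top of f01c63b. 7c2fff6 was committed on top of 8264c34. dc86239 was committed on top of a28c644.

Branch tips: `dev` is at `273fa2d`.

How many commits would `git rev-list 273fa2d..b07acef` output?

7

Reachable from b07acef: {0ac3aff, 4091e49, 7c2fff6, 8264c34, 89ce31b, 99e1fff, a28c644, b07acef, dc86239}.
Reachable from 273fa2d: {273fa2d, 89ce31b, a28c644, f01c63b}.
In b07acef's history but not 273fa2d's: {0ac3aff, 4091e49, 7c2fff6, 8264c34, 99e1fff, b07acef, dc86239} — 7 commits.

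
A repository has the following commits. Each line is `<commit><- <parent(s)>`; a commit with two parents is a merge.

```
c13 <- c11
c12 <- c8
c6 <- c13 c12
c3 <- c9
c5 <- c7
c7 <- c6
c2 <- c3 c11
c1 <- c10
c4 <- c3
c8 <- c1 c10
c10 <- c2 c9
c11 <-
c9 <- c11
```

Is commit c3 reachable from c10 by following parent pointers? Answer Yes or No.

Ancestors of c10 (commits reachable by following parents): {c10, c11, c2, c3, c9}.
c3 is in that set, so it is an ancestor of c10.

Yes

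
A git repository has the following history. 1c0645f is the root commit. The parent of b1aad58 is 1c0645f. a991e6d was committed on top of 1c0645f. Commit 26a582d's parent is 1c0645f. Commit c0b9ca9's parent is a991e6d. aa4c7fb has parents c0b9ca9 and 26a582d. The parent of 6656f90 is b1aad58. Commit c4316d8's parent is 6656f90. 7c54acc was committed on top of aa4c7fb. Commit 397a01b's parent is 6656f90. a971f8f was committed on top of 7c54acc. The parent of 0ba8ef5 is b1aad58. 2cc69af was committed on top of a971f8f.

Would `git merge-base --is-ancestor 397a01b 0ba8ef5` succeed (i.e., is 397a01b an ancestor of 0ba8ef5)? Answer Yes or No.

No

Ancestors of 0ba8ef5: {0ba8ef5, 1c0645f, b1aad58}.
397a01b is not in that set, so it is not an ancestor of 0ba8ef5.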